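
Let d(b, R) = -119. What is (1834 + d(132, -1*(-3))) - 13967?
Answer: -12252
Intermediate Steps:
(1834 + d(132, -1*(-3))) - 13967 = (1834 - 119) - 13967 = 1715 - 13967 = -12252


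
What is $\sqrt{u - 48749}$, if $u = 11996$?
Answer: $i \sqrt{36753} \approx 191.71 i$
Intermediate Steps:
$\sqrt{u - 48749} = \sqrt{11996 - 48749} = \sqrt{-36753} = i \sqrt{36753}$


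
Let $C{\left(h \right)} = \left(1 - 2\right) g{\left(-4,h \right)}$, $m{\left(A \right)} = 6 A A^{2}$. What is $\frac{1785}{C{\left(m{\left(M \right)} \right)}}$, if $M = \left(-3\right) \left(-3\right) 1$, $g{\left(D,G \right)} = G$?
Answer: $- \frac{595}{1458} \approx -0.40809$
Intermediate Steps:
$M = 9$ ($M = 9 \cdot 1 = 9$)
$m{\left(A \right)} = 6 A^{3}$
$C{\left(h \right)} = - h$ ($C{\left(h \right)} = \left(1 - 2\right) h = - h$)
$\frac{1785}{C{\left(m{\left(M \right)} \right)}} = \frac{1785}{\left(-1\right) 6 \cdot 9^{3}} = \frac{1785}{\left(-1\right) 6 \cdot 729} = \frac{1785}{\left(-1\right) 4374} = \frac{1785}{-4374} = 1785 \left(- \frac{1}{4374}\right) = - \frac{595}{1458}$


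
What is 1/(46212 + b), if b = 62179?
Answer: 1/108391 ≈ 9.2259e-6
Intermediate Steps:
1/(46212 + b) = 1/(46212 + 62179) = 1/108391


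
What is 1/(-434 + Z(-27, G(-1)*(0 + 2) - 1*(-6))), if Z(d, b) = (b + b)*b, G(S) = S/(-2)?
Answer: -1/336 ≈ -0.0029762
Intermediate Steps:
G(S) = -S/2 (G(S) = S*(-½) = -S/2)
Z(d, b) = 2*b² (Z(d, b) = (2*b)*b = 2*b²)
1/(-434 + Z(-27, G(-1)*(0 + 2) - 1*(-6))) = 1/(-434 + 2*((-½*(-1))*(0 + 2) - 1*(-6))²) = 1/(-434 + 2*((½)*2 + 6)²) = 1/(-434 + 2*(1 + 6)²) = 1/(-434 + 2*7²) = 1/(-434 + 2*49) = 1/(-434 + 98) = 1/(-336) = -1/336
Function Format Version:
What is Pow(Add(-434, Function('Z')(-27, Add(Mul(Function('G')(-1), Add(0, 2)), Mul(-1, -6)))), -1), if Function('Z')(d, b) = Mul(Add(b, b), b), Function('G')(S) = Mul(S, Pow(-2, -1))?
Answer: Rational(-1, 336) ≈ -0.0029762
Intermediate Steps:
Function('G')(S) = Mul(Rational(-1, 2), S) (Function('G')(S) = Mul(S, Rational(-1, 2)) = Mul(Rational(-1, 2), S))
Function('Z')(d, b) = Mul(2, Pow(b, 2)) (Function('Z')(d, b) = Mul(Mul(2, b), b) = Mul(2, Pow(b, 2)))
Pow(Add(-434, Function('Z')(-27, Add(Mul(Function('G')(-1), Add(0, 2)), Mul(-1, -6)))), -1) = Pow(Add(-434, Mul(2, Pow(Add(Mul(Mul(Rational(-1, 2), -1), Add(0, 2)), Mul(-1, -6)), 2))), -1) = Pow(Add(-434, Mul(2, Pow(Add(Mul(Rational(1, 2), 2), 6), 2))), -1) = Pow(Add(-434, Mul(2, Pow(Add(1, 6), 2))), -1) = Pow(Add(-434, Mul(2, Pow(7, 2))), -1) = Pow(Add(-434, Mul(2, 49)), -1) = Pow(Add(-434, 98), -1) = Pow(-336, -1) = Rational(-1, 336)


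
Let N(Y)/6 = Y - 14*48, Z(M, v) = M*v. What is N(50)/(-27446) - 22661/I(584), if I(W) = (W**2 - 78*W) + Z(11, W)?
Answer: 252420745/4143357944 ≈ 0.060922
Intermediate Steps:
N(Y) = -4032 + 6*Y (N(Y) = 6*(Y - 14*48) = 6*(Y - 672) = 6*(-672 + Y) = -4032 + 6*Y)
I(W) = W**2 - 67*W (I(W) = (W**2 - 78*W) + 11*W = W**2 - 67*W)
N(50)/(-27446) - 22661/I(584) = (-4032 + 6*50)/(-27446) - 22661*1/(584*(-67 + 584)) = (-4032 + 300)*(-1/27446) - 22661/(584*517) = -3732*(-1/27446) - 22661/301928 = 1866/13723 - 22661*1/301928 = 1866/13723 - 22661/301928 = 252420745/4143357944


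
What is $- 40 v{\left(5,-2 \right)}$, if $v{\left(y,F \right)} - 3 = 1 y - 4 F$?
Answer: $-640$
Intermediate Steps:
$v{\left(y,F \right)} = 3 + y - 4 F$ ($v{\left(y,F \right)} = 3 - \left(- y + 4 F\right) = 3 + y - 4 F$)
$- 40 v{\left(5,-2 \right)} = - 40 \left(3 + 5 - -8\right) = - 40 \left(3 + 5 + 8\right) = \left(-40\right) 16 = -640$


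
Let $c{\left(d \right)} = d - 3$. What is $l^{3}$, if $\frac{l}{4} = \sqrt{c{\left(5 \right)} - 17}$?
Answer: $- 960 i \sqrt{15} \approx - 3718.1 i$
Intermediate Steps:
$c{\left(d \right)} = -3 + d$ ($c{\left(d \right)} = d - 3 = -3 + d$)
$l = 4 i \sqrt{15}$ ($l = 4 \sqrt{\left(-3 + 5\right) - 17} = 4 \sqrt{2 - 17} = 4 \sqrt{-15} = 4 i \sqrt{15} \approx 15.492 i$)
$l^{3} = \left(4 i \sqrt{15}\right)^{3} = - 960 i \sqrt{15}$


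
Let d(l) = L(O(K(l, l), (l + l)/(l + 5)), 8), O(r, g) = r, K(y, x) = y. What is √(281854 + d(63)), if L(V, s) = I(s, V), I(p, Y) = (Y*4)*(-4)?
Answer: √280846 ≈ 529.95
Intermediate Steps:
I(p, Y) = -16*Y (I(p, Y) = (4*Y)*(-4) = -16*Y)
L(V, s) = -16*V
d(l) = -16*l
√(281854 + d(63)) = √(281854 - 16*63) = √(281854 - 1008) = √280846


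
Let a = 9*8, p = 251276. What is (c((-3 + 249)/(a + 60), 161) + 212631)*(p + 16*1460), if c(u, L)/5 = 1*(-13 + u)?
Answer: 642189185926/11 ≈ 5.8381e+10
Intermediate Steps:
a = 72
c(u, L) = -65 + 5*u (c(u, L) = 5*(1*(-13 + u)) = 5*(-13 + u) = -65 + 5*u)
(c((-3 + 249)/(a + 60), 161) + 212631)*(p + 16*1460) = ((-65 + 5*((-3 + 249)/(72 + 60))) + 212631)*(251276 + 16*1460) = ((-65 + 5*(246/132)) + 212631)*(251276 + 23360) = ((-65 + 5*(246*(1/132))) + 212631)*274636 = ((-65 + 5*(41/22)) + 212631)*274636 = ((-65 + 205/22) + 212631)*274636 = (-1225/22 + 212631)*274636 = (4676657/22)*274636 = 642189185926/11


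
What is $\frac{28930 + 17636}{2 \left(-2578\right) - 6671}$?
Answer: $- \frac{46566}{11827} \approx -3.9373$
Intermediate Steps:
$\frac{28930 + 17636}{2 \left(-2578\right) - 6671} = \frac{46566}{-5156 - 6671} = \frac{46566}{-11827} = 46566 \left(- \frac{1}{11827}\right) = - \frac{46566}{11827}$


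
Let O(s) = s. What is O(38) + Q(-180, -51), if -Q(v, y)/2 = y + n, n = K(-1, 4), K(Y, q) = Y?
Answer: 142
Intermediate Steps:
n = -1
Q(v, y) = 2 - 2*y (Q(v, y) = -2*(y - 1) = -2*(-1 + y) = 2 - 2*y)
O(38) + Q(-180, -51) = 38 + (2 - 2*(-51)) = 38 + (2 + 102) = 38 + 104 = 142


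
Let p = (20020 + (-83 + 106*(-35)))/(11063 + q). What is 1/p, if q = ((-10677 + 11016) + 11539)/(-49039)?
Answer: 542506579/795755853 ≈ 0.68175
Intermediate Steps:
q = -11878/49039 (q = (339 + 11539)*(-1/49039) = 11878*(-1/49039) = -11878/49039 ≈ -0.24222)
p = 795755853/542506579 (p = (20020 + (-83 + 106*(-35)))/(11063 - 11878/49039) = (20020 + (-83 - 3710))/(542506579/49039) = (20020 - 3793)*(49039/542506579) = 16227*(49039/542506579) = 795755853/542506579 ≈ 1.4668)
1/p = 1/(795755853/542506579) = 542506579/795755853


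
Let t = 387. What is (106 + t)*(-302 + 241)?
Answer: -30073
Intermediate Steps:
(106 + t)*(-302 + 241) = (106 + 387)*(-302 + 241) = 493*(-61) = -30073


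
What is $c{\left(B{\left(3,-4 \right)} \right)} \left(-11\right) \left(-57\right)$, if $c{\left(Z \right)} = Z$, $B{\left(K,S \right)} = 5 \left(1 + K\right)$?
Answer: $12540$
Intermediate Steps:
$B{\left(K,S \right)} = 5 + 5 K$
$c{\left(B{\left(3,-4 \right)} \right)} \left(-11\right) \left(-57\right) = \left(5 + 5 \cdot 3\right) \left(-11\right) \left(-57\right) = \left(5 + 15\right) \left(-11\right) \left(-57\right) = 20 \left(-11\right) \left(-57\right) = \left(-220\right) \left(-57\right) = 12540$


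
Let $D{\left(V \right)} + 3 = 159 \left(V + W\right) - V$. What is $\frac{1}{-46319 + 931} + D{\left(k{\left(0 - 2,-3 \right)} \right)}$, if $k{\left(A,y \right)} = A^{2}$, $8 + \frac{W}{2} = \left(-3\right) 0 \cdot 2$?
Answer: $- \frac{86918021}{45388} \approx -1915.0$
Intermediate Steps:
$W = -16$ ($W = -16 + 2 \left(-3\right) 0 \cdot 2 = -16 + 2 \cdot 0 \cdot 2 = -16 + 2 \cdot 0 = -16 + 0 = -16$)
$D{\left(V \right)} = -2547 + 158 V$ ($D{\left(V \right)} = -3 - \left(V - 159 \left(V - 16\right)\right) = -3 - \left(V - 159 \left(-16 + V\right)\right) = -3 + \left(\left(-2544 + 159 V\right) - V\right) = -3 + \left(-2544 + 158 V\right) = -2547 + 158 V$)
$\frac{1}{-46319 + 931} + D{\left(k{\left(0 - 2,-3 \right)} \right)} = \frac{1}{-46319 + 931} - \left(2547 - 158 \left(0 - 2\right)^{2}\right) = \frac{1}{-45388} - \left(2547 - 158 \left(-2\right)^{2}\right) = - \frac{1}{45388} + \left(-2547 + 158 \cdot 4\right) = - \frac{1}{45388} + \left(-2547 + 632\right) = - \frac{1}{45388} - 1915 = - \frac{86918021}{45388}$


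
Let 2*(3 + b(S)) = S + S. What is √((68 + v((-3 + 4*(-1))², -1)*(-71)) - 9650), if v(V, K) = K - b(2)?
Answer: I*√9582 ≈ 97.888*I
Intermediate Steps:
b(S) = -3 + S (b(S) = -3 + (S + S)/2 = -3 + (2*S)/2 = -3 + S)
v(V, K) = 1 + K (v(V, K) = K - (-3 + 2) = K - 1*(-1) = K + 1 = 1 + K)
√((68 + v((-3 + 4*(-1))², -1)*(-71)) - 9650) = √((68 + (1 - 1)*(-71)) - 9650) = √((68 + 0*(-71)) - 9650) = √((68 + 0) - 9650) = √(68 - 9650) = √(-9582) = I*√9582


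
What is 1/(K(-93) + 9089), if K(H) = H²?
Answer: 1/17738 ≈ 5.6376e-5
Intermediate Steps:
1/(K(-93) + 9089) = 1/((-93)² + 9089) = 1/(8649 + 9089) = 1/17738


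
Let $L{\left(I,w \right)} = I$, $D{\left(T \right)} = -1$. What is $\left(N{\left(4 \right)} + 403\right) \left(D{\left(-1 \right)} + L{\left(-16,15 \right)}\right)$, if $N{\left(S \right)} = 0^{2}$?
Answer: $-6851$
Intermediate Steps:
$N{\left(S \right)} = 0$
$\left(N{\left(4 \right)} + 403\right) \left(D{\left(-1 \right)} + L{\left(-16,15 \right)}\right) = \left(0 + 403\right) \left(-1 - 16\right) = 403 \left(-17\right) = -6851$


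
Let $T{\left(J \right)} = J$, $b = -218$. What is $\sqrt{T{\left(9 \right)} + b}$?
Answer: $i \sqrt{209} \approx 14.457 i$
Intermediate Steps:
$\sqrt{T{\left(9 \right)} + b} = \sqrt{9 - 218} = \sqrt{-209} = i \sqrt{209}$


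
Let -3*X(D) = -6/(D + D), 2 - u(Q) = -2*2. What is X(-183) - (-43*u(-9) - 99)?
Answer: 65330/183 ≈ 356.99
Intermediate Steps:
u(Q) = 6 (u(Q) = 2 - (-2)*2 = 2 - 1*(-4) = 2 + 4 = 6)
X(D) = 1/D (X(D) = -(-2)/(D + D) = -(-2)/(2*D) = -(-2)*1/(2*D) = -(-1)/D = 1/D)
X(-183) - (-43*u(-9) - 99) = 1/(-183) - (-43*6 - 99) = -1/183 - (-258 - 99) = -1/183 - 1*(-357) = -1/183 + 357 = 65330/183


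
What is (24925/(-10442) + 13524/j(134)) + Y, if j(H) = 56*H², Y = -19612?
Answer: -3677627409381/187496552 ≈ -19614.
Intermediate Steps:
(24925/(-10442) + 13524/j(134)) + Y = (24925/(-10442) + 13524/((56*134²))) - 19612 = (24925*(-1/10442) + 13524/((56*17956))) - 19612 = (-24925/10442 + 13524/1005536) - 19612 = (-24925/10442 + 13524*(1/1005536)) - 19612 = (-24925/10442 + 483/35912) - 19612 = -445031557/187496552 - 19612 = -3677627409381/187496552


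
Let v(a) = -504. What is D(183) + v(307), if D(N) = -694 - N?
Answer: -1381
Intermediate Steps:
D(183) + v(307) = (-694 - 1*183) - 504 = (-694 - 183) - 504 = -877 - 504 = -1381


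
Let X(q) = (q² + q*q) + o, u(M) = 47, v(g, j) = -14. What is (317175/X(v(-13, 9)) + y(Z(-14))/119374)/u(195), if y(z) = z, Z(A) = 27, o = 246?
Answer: 9465616419/894887191 ≈ 10.577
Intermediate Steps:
X(q) = 246 + 2*q² (X(q) = (q² + q*q) + 246 = (q² + q²) + 246 = 2*q² + 246 = 246 + 2*q²)
(317175/X(v(-13, 9)) + y(Z(-14))/119374)/u(195) = (317175/(246 + 2*(-14)²) + 27/119374)/47 = (317175/(246 + 2*196) + 27*(1/119374))*(1/47) = (317175/(246 + 392) + 27/119374)*(1/47) = (317175/638 + 27/119374)*(1/47) = (9465616419/19040153)*(1/47) = 9465616419/894887191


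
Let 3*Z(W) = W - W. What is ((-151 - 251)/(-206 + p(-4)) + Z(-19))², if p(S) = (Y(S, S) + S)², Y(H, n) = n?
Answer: 40401/5041 ≈ 8.0145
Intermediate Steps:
Z(W) = 0 (Z(W) = (W - W)/3 = (⅓)*0 = 0)
p(S) = 4*S² (p(S) = (S + S)² = (2*S)² = 4*S²)
((-151 - 251)/(-206 + p(-4)) + Z(-19))² = ((-151 - 251)/(-206 + 4*(-4)²) + 0)² = (-402/(-206 + 4*16) + 0)² = (-402/(-206 + 64) + 0)² = (-402/(-142) + 0)² = (-402*(-1/142) + 0)² = (201/71 + 0)² = (201/71)² = 40401/5041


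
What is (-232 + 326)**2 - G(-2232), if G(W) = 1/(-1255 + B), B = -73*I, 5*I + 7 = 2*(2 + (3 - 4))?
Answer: 10444153/1182 ≈ 8836.0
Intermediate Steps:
I = -1 (I = -7/5 + (2*(2 + (3 - 4)))/5 = -7/5 + (2*(2 - 1))/5 = -7/5 + (2*1)/5 = -7/5 + (1/5)*2 = -7/5 + 2/5 = -1)
B = 73 (B = -73*(-1) = 73)
G(W) = -1/1182 (G(W) = 1/(-1255 + 73) = 1/(-1182) = -1/1182)
(-232 + 326)**2 - G(-2232) = (-232 + 326)**2 - 1*(-1/1182) = 94**2 + 1/1182 = 8836 + 1/1182 = 10444153/1182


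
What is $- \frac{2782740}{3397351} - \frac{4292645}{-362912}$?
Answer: $\frac{13573732044515}{1232939446112} \approx 11.009$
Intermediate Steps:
$- \frac{2782740}{3397351} - \frac{4292645}{-362912} = \left(-2782740\right) \frac{1}{3397351} - - \frac{4292645}{362912} = - \frac{2782740}{3397351} + \frac{4292645}{362912} = \frac{13573732044515}{1232939446112}$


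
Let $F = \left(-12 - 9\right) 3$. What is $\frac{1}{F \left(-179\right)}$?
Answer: $\frac{1}{11277} \approx 8.8676 \cdot 10^{-5}$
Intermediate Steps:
$F = -63$ ($F = \left(-21\right) 3 = -63$)
$\frac{1}{F \left(-179\right)} = \frac{1}{\left(-63\right) \left(-179\right)} = \frac{1}{11277}$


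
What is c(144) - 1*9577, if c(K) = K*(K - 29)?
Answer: 6983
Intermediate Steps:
c(K) = K*(-29 + K)
c(144) - 1*9577 = 144*(-29 + 144) - 1*9577 = 144*115 - 9577 = 16560 - 9577 = 6983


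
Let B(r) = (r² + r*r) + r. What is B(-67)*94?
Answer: 837634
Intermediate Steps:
B(r) = r + 2*r² (B(r) = (r² + r²) + r = 2*r² + r = r + 2*r²)
B(-67)*94 = -67*(1 + 2*(-67))*94 = -67*(1 - 134)*94 = -67*(-133)*94 = 8911*94 = 837634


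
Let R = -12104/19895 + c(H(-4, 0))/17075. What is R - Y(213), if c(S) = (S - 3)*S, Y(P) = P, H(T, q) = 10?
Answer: -2902516031/13588285 ≈ -213.60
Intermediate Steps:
c(S) = S*(-3 + S) (c(S) = (-3 + S)*S = S*(-3 + S))
R = -8211326/13588285 (R = -12104/19895 + (10*(-3 + 10))/17075 = -12104*1/19895 + (10*7)*(1/17075) = -12104/19895 + 70*(1/17075) = -12104/19895 + 14/3415 = -8211326/13588285 ≈ -0.60429)
R - Y(213) = -8211326/13588285 - 1*213 = -8211326/13588285 - 213 = -2902516031/13588285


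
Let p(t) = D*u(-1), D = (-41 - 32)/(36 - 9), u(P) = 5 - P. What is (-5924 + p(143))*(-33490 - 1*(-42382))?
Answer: -52820456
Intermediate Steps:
D = -73/27 ≈ -2.7037
p(t) = -146/9 (p(t) = -73*(5 - 1*(-1))/27 = -73*(5 + 1)/27 = -73/27*6 = -146/9)
(-5924 + p(143))*(-33490 - 1*(-42382)) = (-5924 - 146/9)*(-33490 - 1*(-42382)) = -53462*(-33490 + 42382)/9 = -53462/9*8892 = -52820456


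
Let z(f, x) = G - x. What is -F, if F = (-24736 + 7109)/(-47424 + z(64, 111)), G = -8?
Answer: -17627/47543 ≈ -0.37076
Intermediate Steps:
z(f, x) = -8 - x
F = 17627/47543 (F = (-24736 + 7109)/(-47424 + (-8 - 1*111)) = -17627/(-47424 + (-8 - 111)) = -17627/(-47424 - 119) = -17627/(-47543) = -17627*(-1/47543) = 17627/47543 ≈ 0.37076)
-F = -1*17627/47543 = -17627/47543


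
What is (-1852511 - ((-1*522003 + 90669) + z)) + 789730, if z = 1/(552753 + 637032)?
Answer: -751286168896/1189785 ≈ -6.3145e+5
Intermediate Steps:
z = 1/1189785 ≈ 8.4049e-7
(-1852511 - ((-1*522003 + 90669) + z)) + 789730 = (-1852511 - ((-1*522003 + 90669) + 1/1189785)) + 789730 = (-1852511 - ((-522003 + 90669) + 1/1189785)) + 789730 = (-1852511 - (-431334 + 1/1189785)) + 789730 = (-1852511 - 1*(-513194723189/1189785)) + 789730 = (-1852511 + 513194723189/1189785) + 789730 = -1690895076946/1189785 + 789730 = -751286168896/1189785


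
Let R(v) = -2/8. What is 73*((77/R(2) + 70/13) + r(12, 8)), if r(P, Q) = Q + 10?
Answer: -270100/13 ≈ -20777.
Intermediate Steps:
R(v) = -¼ (R(v) = -2*⅛ = -¼)
r(P, Q) = 10 + Q
73*((77/R(2) + 70/13) + r(12, 8)) = 73*((77/(-¼) + 70/13) + (10 + 8)) = 73*((77*(-4) + 70*(1/13)) + 18) = 73*((-308 + 70/13) + 18) = 73*(-3934/13 + 18) = 73*(-3700/13) = -270100/13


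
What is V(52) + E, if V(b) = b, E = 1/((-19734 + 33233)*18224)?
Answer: 12792300353/246005776 ≈ 52.000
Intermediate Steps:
E = 1/246005776 (E = (1/18224)/13499 = (1/13499)*(1/18224) = 1/246005776 ≈ 4.0649e-9)
V(52) + E = 52 + 1/246005776 = 12792300353/246005776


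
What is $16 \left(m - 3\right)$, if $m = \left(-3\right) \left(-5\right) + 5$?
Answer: $272$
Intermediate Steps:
$m = 20$ ($m = 15 + 5 = 20$)
$16 \left(m - 3\right) = 16 \left(20 - 3\right) = 16 \cdot 17 = 272$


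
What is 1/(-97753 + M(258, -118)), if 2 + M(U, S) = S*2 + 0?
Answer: -1/97991 ≈ -1.0205e-5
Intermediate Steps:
M(U, S) = -2 + 2*S (M(U, S) = -2 + (S*2 + 0) = -2 + (2*S + 0) = -2 + 2*S)
1/(-97753 + M(258, -118)) = 1/(-97753 + (-2 + 2*(-118))) = 1/(-97753 + (-2 - 236)) = 1/(-97753 - 238) = 1/(-97991) = -1/97991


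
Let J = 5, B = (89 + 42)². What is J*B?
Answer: 85805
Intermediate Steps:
B = 17161 (B = 131² = 17161)
J*B = 5*17161 = 85805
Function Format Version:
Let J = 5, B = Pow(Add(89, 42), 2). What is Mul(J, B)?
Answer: 85805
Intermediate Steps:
B = 17161 (B = Pow(131, 2) = 17161)
Mul(J, B) = Mul(5, 17161) = 85805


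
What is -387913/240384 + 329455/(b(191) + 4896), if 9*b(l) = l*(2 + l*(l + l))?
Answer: -1177583817791/840153378048 ≈ -1.4016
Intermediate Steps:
b(l) = l*(2 + 2*l**2)/9 (b(l) = (l*(2 + l*(l + l)))/9 = (l*(2 + l*(2*l)))/9 = (l*(2 + 2*l**2))/9 = l*(2 + 2*l**2)/9)
-387913/240384 + 329455/(b(191) + 4896) = -387913/240384 + 329455/((2/9)*191*(1 + 191**2) + 4896) = -387913*1/240384 + 329455/((2/9)*191*(1 + 36481) + 4896) = -387913/240384 + 329455/((2/9)*191*36482 + 4896) = -387913/240384 + 329455/(13936124/9 + 4896) = -387913/240384 + 329455/(13980188/9) = -387913/240384 + 329455*(9/13980188) = -387913/240384 + 2965095/13980188 = -1177583817791/840153378048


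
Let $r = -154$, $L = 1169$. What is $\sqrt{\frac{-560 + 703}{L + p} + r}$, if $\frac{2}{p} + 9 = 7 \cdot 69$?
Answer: $\frac{5 i \sqrt{472459355038}}{277054} \approx 12.405 i$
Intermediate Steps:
$p = \frac{1}{237}$ ($p = \frac{2}{-9 + 7 \cdot 69} = \frac{2}{-9 + 483} = \frac{2}{474} = 2 \cdot \frac{1}{474} = \frac{1}{237} \approx 0.0042194$)
$\sqrt{\frac{-560 + 703}{L + p} + r} = \sqrt{\frac{-560 + 703}{1169 + \frac{1}{237}} - 154} = \sqrt{\frac{143}{\frac{277054}{237}} - 154} = \sqrt{143 \cdot \frac{237}{277054} - 154} = \sqrt{\frac{33891}{277054} - 154} = \sqrt{- \frac{42632425}{277054}} = \frac{5 i \sqrt{472459355038}}{277054}$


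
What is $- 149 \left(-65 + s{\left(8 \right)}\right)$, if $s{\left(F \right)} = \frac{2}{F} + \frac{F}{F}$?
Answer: $\frac{37995}{4} \approx 9498.8$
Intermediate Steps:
$s{\left(F \right)} = 1 + \frac{2}{F}$ ($s{\left(F \right)} = \frac{2}{F} + 1 = 1 + \frac{2}{F}$)
$- 149 \left(-65 + s{\left(8 \right)}\right) = - 149 \left(-65 + \frac{2 + 8}{8}\right) = - 149 \left(-65 + \frac{1}{8} \cdot 10\right) = - 149 \left(-65 + \frac{5}{4}\right) = \left(-149\right) \left(- \frac{255}{4}\right) = \frac{37995}{4}$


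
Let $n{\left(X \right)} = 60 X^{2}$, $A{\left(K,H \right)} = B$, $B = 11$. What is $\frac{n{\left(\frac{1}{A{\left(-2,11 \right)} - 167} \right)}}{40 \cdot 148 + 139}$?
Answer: $\frac{5}{12287652} \approx 4.0691 \cdot 10^{-7}$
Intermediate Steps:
$A{\left(K,H \right)} = 11$
$\frac{n{\left(\frac{1}{A{\left(-2,11 \right)} - 167} \right)}}{40 \cdot 148 + 139} = \frac{60 \left(\frac{1}{11 - 167}\right)^{2}}{40 \cdot 148 + 139} = \frac{60 \left(\frac{1}{-156}\right)^{2}}{5920 + 139} = \frac{60 \left(- \frac{1}{156}\right)^{2}}{6059} = 60 \cdot \frac{1}{24336} \cdot \frac{1}{6059} = \frac{5}{2028} \cdot \frac{1}{6059} = \frac{5}{12287652}$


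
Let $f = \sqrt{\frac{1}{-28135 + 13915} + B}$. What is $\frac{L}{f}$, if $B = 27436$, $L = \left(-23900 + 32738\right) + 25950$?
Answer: $\frac{16056 \sqrt{154105268005}}{30010763} \approx 210.02$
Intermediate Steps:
$L = 34788$ ($L = 8838 + 25950 = 34788$)
$f = \frac{\sqrt{154105268005}}{2370}$ ($f = \sqrt{\frac{1}{-28135 + 13915} + 27436} = \sqrt{\frac{1}{-14220} + 27436} = \sqrt{- \frac{1}{14220} + 27436} = \sqrt{\frac{390139919}{14220}} = \frac{\sqrt{154105268005}}{2370} \approx 165.64$)
$\frac{L}{f} = \frac{34788}{\frac{1}{2370} \sqrt{154105268005}} = 34788 \frac{6 \sqrt{154105268005}}{390139919} = \frac{16056 \sqrt{154105268005}}{30010763}$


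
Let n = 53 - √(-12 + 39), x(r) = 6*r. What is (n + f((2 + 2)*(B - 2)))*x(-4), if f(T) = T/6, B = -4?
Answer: -1176 + 72*√3 ≈ -1051.3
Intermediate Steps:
f(T) = T/6 (f(T) = T*(⅙) = T/6)
n = 53 - 3*√3 (n = 53 - √27 = 53 - 3*√3 ≈ 47.804)
(n + f((2 + 2)*(B - 2)))*x(-4) = ((53 - 3*√3) + ((2 + 2)*(-4 - 2))/6)*(6*(-4)) = ((53 - 3*√3) + (4*(-6))/6)*(-24) = ((53 - 3*√3) + (⅙)*(-24))*(-24) = ((53 - 3*√3) - 4)*(-24) = (49 - 3*√3)*(-24) = -1176 + 72*√3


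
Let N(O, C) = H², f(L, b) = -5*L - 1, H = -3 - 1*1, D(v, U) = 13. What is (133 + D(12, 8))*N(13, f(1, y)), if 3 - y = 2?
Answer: 2336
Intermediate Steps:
y = 1 (y = 3 - 1*2 = 3 - 2 = 1)
H = -4 (H = -3 - 1 = -4)
f(L, b) = -1 - 5*L
N(O, C) = 16 (N(O, C) = (-4)² = 16)
(133 + D(12, 8))*N(13, f(1, y)) = (133 + 13)*16 = 146*16 = 2336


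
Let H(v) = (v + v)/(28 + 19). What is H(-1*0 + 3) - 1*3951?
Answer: -185691/47 ≈ -3950.9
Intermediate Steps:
H(v) = 2*v/47 (H(v) = (2*v)/47 = (2*v)*(1/47) = 2*v/47)
H(-1*0 + 3) - 1*3951 = 2*(-1*0 + 3)/47 - 1*3951 = 2*(0 + 3)/47 - 3951 = (2/47)*3 - 3951 = 6/47 - 3951 = -185691/47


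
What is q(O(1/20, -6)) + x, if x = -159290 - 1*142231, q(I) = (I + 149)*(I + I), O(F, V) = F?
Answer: -60301219/200 ≈ -3.0151e+5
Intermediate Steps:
q(I) = 2*I*(149 + I) (q(I) = (149 + I)*(2*I) = 2*I*(149 + I))
x = -301521 (x = -159290 - 142231 = -301521)
q(O(1/20, -6)) + x = 2*(149 + 1/20)/20 - 301521 = 2*(1/20)*(149 + 1/20) - 301521 = 2*(1/20)*(2981/20) - 301521 = 2981/200 - 301521 = -60301219/200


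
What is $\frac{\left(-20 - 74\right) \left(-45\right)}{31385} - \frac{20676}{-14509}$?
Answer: $\frac{142057866}{91072993} \approx 1.5598$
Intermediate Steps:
$\frac{\left(-20 - 74\right) \left(-45\right)}{31385} - \frac{20676}{-14509} = \left(-94\right) \left(-45\right) \frac{1}{31385} - - \frac{20676}{14509} = 4230 \cdot \frac{1}{31385} + \frac{20676}{14509} = \frac{846}{6277} + \frac{20676}{14509} = \frac{142057866}{91072993}$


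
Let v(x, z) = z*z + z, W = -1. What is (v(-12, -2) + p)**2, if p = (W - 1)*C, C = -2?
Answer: 36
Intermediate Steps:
p = 4 (p = (-1 - 1)*(-2) = -2*(-2) = 4)
v(x, z) = z + z**2 (v(x, z) = z**2 + z = z + z**2)
(v(-12, -2) + p)**2 = (-2*(1 - 2) + 4)**2 = (-2*(-1) + 4)**2 = (2 + 4)**2 = 6**2 = 36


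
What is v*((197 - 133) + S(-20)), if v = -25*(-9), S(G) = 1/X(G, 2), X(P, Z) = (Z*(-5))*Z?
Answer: 57555/4 ≈ 14389.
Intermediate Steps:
X(P, Z) = -5*Z² (X(P, Z) = (-5*Z)*Z = -5*Z²)
S(G) = -1/20 (S(G) = 1/(-5*2²) = 1/(-5*4) = 1/(-20) = -1/20)
v = 225
v*((197 - 133) + S(-20)) = 225*((197 - 133) - 1/20) = 225*(64 - 1/20) = 225*(1279/20) = 57555/4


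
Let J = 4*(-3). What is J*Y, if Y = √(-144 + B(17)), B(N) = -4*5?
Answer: -24*I*√41 ≈ -153.68*I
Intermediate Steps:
J = -12
B(N) = -20
Y = 2*I*√41 (Y = √(-144 - 20) = √(-164) = 2*I*√41 ≈ 12.806*I)
J*Y = -24*I*√41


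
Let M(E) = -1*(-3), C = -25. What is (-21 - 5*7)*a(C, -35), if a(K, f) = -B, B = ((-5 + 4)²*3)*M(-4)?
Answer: 504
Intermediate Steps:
M(E) = 3
B = 9 (B = ((-5 + 4)²*3)*3 = ((-1)²*3)*3 = (1*3)*3 = 3*3 = 9)
a(K, f) = -9 (a(K, f) = -1*9 = -9)
(-21 - 5*7)*a(C, -35) = (-21 - 5*7)*(-9) = (-21 - 35)*(-9) = -56*(-9) = 504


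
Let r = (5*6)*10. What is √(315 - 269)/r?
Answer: √46/300 ≈ 0.022608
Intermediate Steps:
r = 300 (r = 30*10 = 300)
√(315 - 269)/r = √(315 - 269)/300 = √46*(1/300) = √46/300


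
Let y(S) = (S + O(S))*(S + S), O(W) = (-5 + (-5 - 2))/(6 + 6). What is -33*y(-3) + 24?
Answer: -768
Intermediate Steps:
O(W) = -1 (O(W) = (-5 - 7)/12 = -12*1/12 = -1)
y(S) = 2*S*(-1 + S) (y(S) = (S - 1)*(S + S) = (-1 + S)*(2*S) = 2*S*(-1 + S))
-33*y(-3) + 24 = -66*(-3)*(-1 - 3) + 24 = -66*(-3)*(-4) + 24 = -33*24 + 24 = -792 + 24 = -768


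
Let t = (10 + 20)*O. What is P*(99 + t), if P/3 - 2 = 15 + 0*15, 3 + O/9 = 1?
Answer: -22491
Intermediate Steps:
O = -18 (O = -27 + 9*1 = -27 + 9 = -18)
t = -540 (t = (10 + 20)*(-18) = 30*(-18) = -540)
P = 51 (P = 6 + 3*(15 + 0*15) = 6 + 3*(15 + 0) = 6 + 3*15 = 6 + 45 = 51)
P*(99 + t) = 51*(99 - 540) = 51*(-441) = -22491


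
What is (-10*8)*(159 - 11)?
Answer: -11840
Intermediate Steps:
(-10*8)*(159 - 11) = -80*148 = -11840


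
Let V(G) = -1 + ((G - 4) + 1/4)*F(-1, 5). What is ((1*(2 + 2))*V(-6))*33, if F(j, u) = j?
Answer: 1155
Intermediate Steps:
V(G) = 11/4 - G (V(G) = -1 + ((G - 4) + 1/4)*(-1) = -1 + ((-4 + G) + 1*(¼))*(-1) = -1 + ((-4 + G) + ¼)*(-1) = -1 + (-15/4 + G)*(-1) = -1 + (15/4 - G) = 11/4 - G)
((1*(2 + 2))*V(-6))*33 = ((1*(2 + 2))*(11/4 - 1*(-6)))*33 = ((1*4)*(11/4 + 6))*33 = (4*(35/4))*33 = 35*33 = 1155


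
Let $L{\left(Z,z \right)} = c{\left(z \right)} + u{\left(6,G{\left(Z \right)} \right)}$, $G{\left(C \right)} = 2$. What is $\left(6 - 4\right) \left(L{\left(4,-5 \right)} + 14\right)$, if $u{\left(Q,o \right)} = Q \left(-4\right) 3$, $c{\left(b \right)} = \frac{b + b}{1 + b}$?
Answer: $-111$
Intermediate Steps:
$c{\left(b \right)} = \frac{2 b}{1 + b}$
$u{\left(Q,o \right)} = - 12 Q$ ($u{\left(Q,o \right)} = - 4 Q 3 = - 12 Q$)
$L{\left(Z,z \right)} = -72 + \frac{2 z}{1 + z}$ ($L{\left(Z,z \right)} = \frac{2 z}{1 + z} - 72 = -72 + \frac{2 z}{1 + z}$)
$\left(6 - 4\right) \left(L{\left(4,-5 \right)} + 14\right) = \left(6 - 4\right) \left(\frac{2 \left(-36 - -175\right)}{1 - 5} + 14\right) = 2 \left(\frac{2 \left(-36 + 175\right)}{-4} + 14\right) = 2 \left(2 \left(- \frac{1}{4}\right) 139 + 14\right) = 2 \left(- \frac{139}{2} + 14\right) = 2 \left(- \frac{111}{2}\right) = -111$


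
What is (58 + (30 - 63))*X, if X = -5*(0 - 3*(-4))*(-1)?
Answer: 1500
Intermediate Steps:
X = 60 (X = -5*(0 + 12)*(-1) = -60*(-1) = -5*(-12) = 60)
(58 + (30 - 63))*X = (58 + (30 - 63))*60 = (58 - 33)*60 = 25*60 = 1500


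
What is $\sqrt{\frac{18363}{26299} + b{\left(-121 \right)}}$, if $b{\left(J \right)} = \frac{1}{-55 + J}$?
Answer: $\frac{\sqrt{3208794589}}{68068} \approx 0.8322$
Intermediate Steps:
$\sqrt{\frac{18363}{26299} + b{\left(-121 \right)}} = \sqrt{\frac{18363}{26299} + \frac{1}{-55 - 121}} = \sqrt{18363 \cdot \frac{1}{26299} + \frac{1}{-176}} = \sqrt{\frac{18363}{26299} - \frac{1}{176}} = \sqrt{\frac{3205589}{4628624}} = \frac{\sqrt{3208794589}}{68068}$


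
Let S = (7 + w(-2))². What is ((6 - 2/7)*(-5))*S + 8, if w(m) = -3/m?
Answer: -14394/7 ≈ -2056.3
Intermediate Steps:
S = 289/4 (S = (7 - 3/(-2))² = (7 - 3*(-½))² = (7 + 3/2)² = (17/2)² = 289/4 ≈ 72.250)
((6 - 2/7)*(-5))*S + 8 = ((6 - 2/7)*(-5))*(289/4) + 8 = ((40/7)*(-5))*(289/4) + 8 = -200/7*289/4 + 8 = -14450/7 + 8 = -14394/7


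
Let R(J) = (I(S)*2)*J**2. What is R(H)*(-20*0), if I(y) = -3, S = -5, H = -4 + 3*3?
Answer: 0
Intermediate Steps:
H = 5 (H = -4 + 9 = 5)
R(J) = -6*J**2 (R(J) = (-3*2)*J**2 = -6*J**2)
R(H)*(-20*0) = (-6*5**2)*(-20*0) = -6*25*0 = -150*0 = 0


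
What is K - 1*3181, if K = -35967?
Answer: -39148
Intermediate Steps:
K - 1*3181 = -35967 - 1*3181 = -35967 - 3181 = -39148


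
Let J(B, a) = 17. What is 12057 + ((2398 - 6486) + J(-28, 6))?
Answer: 7986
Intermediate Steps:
12057 + ((2398 - 6486) + J(-28, 6)) = 12057 + ((2398 - 6486) + 17) = 12057 + (-4088 + 17) = 12057 - 4071 = 7986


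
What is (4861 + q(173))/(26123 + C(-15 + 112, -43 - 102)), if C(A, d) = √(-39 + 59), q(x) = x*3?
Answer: 140541740/682411109 - 10760*√5/682411109 ≈ 0.20591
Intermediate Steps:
q(x) = 3*x
C(A, d) = 2*√5 (C(A, d) = √20 = 2*√5)
(4861 + q(173))/(26123 + C(-15 + 112, -43 - 102)) = (4861 + 3*173)/(26123 + 2*√5) = (4861 + 519)/(26123 + 2*√5) = 5380/(26123 + 2*√5)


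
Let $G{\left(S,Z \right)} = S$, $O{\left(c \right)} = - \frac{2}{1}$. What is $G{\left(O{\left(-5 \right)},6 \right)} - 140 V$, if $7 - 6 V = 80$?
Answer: $\frac{5104}{3} \approx 1701.3$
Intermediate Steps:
$V = - \frac{73}{6}$ ($V = \frac{7}{6} - \frac{40}{3} = - \frac{73}{6} \approx -12.167$)
$O{\left(c \right)} = -2$ ($O{\left(c \right)} = \left(-2\right) 1 = -2$)
$G{\left(O{\left(-5 \right)},6 \right)} - 140 V = -2 - - \frac{5110}{3} = -2 + \frac{5110}{3} = \frac{5104}{3}$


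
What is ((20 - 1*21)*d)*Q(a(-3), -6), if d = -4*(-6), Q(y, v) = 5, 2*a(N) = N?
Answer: -120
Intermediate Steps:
a(N) = N/2
d = 24
((20 - 1*21)*d)*Q(a(-3), -6) = ((20 - 1*21)*24)*5 = ((20 - 21)*24)*5 = -1*24*5 = -24*5 = -120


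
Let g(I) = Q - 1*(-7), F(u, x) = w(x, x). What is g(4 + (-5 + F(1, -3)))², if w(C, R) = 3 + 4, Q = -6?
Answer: 1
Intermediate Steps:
w(C, R) = 7
F(u, x) = 7
g(I) = 1 (g(I) = -6 - 1*(-7) = -6 + 7 = 1)
g(4 + (-5 + F(1, -3)))² = 1² = 1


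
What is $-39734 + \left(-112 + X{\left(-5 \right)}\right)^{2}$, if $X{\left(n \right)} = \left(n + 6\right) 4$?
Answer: $-28070$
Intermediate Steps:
$X{\left(n \right)} = 24 + 4 n$ ($X{\left(n \right)} = \left(6 + n\right) 4 = 24 + 4 n$)
$-39734 + \left(-112 + X{\left(-5 \right)}\right)^{2} = -39734 + \left(-112 + \left(24 + 4 \left(-5\right)\right)\right)^{2} = -39734 + \left(-112 + \left(24 - 20\right)\right)^{2} = -39734 + \left(-112 + 4\right)^{2} = -39734 + \left(-108\right)^{2} = -39734 + 11664 = -28070$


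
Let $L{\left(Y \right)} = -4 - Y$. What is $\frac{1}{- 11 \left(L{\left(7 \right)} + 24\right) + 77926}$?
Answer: $\frac{1}{77783} \approx 1.2856 \cdot 10^{-5}$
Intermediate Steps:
$\frac{1}{- 11 \left(L{\left(7 \right)} + 24\right) + 77926} = \frac{1}{- 11 \left(\left(-4 - 7\right) + 24\right) + 77926} = \frac{1}{- 11 \left(-11 + 24\right) + 77926} = \frac{1}{\left(-11\right) 13 + 77926} = \frac{1}{-143 + 77926} = \frac{1}{77783}$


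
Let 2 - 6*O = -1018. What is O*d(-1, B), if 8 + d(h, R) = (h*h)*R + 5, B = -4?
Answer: -1190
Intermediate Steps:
O = 170 (O = ⅓ - ⅙*(-1018) = ⅓ + 509/3 = 170)
d(h, R) = -3 + R*h² (d(h, R) = -8 + ((h*h)*R + 5) = -8 + (h²*R + 5) = -8 + (R*h² + 5) = -8 + (5 + R*h²) = -3 + R*h²)
O*d(-1, B) = 170*(-3 - 4*(-1)²) = 170*(-3 - 4*1) = 170*(-3 - 4) = 170*(-7) = -1190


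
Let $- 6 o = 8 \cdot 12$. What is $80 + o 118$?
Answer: $-1808$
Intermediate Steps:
$o = -16$ ($o = - \frac{8 \cdot 12}{6} = \left(- \frac{1}{6}\right) 96 = -16$)
$80 + o 118 = 80 - 1888 = -1808$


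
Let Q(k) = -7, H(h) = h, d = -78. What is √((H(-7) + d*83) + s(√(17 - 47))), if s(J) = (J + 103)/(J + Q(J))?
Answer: √10*√((4547 - 648*I*√30)/(-7 + I*√30)) ≈ 0.047335 - 80.559*I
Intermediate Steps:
s(J) = (103 + J)/(-7 + J) (s(J) = (J + 103)/(J - 7) = (103 + J)/(-7 + J))
√((H(-7) + d*83) + s(√(17 - 47))) = √((-7 - 78*83) + (103 + √(17 - 47))/(-7 + √(17 - 47))) = √((-7 - 6474) + (103 + √(-30))/(-7 + √(-30))) = √(-6481 + (103 + I*√30)/(-7 + I*√30))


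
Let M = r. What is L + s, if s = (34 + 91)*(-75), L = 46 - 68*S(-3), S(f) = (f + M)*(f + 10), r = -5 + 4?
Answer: -7425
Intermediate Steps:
r = -1
M = -1
S(f) = (-1 + f)*(10 + f) (S(f) = (f - 1)*(f + 10) = (-1 + f)*(10 + f))
L = 1950 (L = 46 - 68*(-10 + (-3)**2 + 9*(-3)) = 46 - 68*(-10 + 9 - 27) = 46 - 68*(-28) = 46 + 1904 = 1950)
s = -9375 (s = 125*(-75) = -9375)
L + s = 1950 - 9375 = -7425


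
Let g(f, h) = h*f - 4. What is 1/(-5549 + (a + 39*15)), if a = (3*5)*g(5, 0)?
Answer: -1/5024 ≈ -0.00019904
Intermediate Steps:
g(f, h) = -4 + f*h (g(f, h) = f*h - 4 = -4 + f*h)
a = -60 (a = (3*5)*(-4 + 5*0) = 15*(-4 + 0) = 15*(-4) = -60)
1/(-5549 + (a + 39*15)) = 1/(-5549 + (-60 + 39*15)) = 1/(-5549 + (-60 + 585)) = 1/(-5549 + 525) = 1/(-5024) = -1/5024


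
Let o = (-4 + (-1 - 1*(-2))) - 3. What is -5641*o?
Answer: 33846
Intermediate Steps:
o = -6 (o = (-4 + (-1 + 2)) - 3 = (-4 + 1) - 3 = -3 - 3 = -6)
-5641*o = -5641*(-6) = 33846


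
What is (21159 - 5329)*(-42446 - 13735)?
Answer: -889345230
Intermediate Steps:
(21159 - 5329)*(-42446 - 13735) = 15830*(-56181) = -889345230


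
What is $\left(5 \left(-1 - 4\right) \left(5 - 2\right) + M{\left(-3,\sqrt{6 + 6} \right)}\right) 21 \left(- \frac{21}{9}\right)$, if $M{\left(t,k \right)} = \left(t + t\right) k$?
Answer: $3675 + 588 \sqrt{3} \approx 4693.4$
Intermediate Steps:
$M{\left(t,k \right)} = 2 k t$ ($M{\left(t,k \right)} = 2 t k = 2 k t$)
$\left(5 \left(-1 - 4\right) \left(5 - 2\right) + M{\left(-3,\sqrt{6 + 6} \right)}\right) 21 \left(- \frac{21}{9}\right) = \left(5 \left(-1 - 4\right) \left(5 - 2\right) + 2 \sqrt{6 + 6} \left(-3\right)\right) 21 \left(- \frac{21}{9}\right) = \left(5 \left(\left(-5\right) 3\right) + 2 \sqrt{12} \left(-3\right)\right) 21 \left(\left(-21\right) \frac{1}{9}\right) = \left(5 \left(-15\right) + 2 \cdot 2 \sqrt{3} \left(-3\right)\right) 21 \left(- \frac{7}{3}\right) = \left(-75 - 12 \sqrt{3}\right) 21 \left(- \frac{7}{3}\right) = \left(-1575 - 252 \sqrt{3}\right) \left(- \frac{7}{3}\right) = 3675 + 588 \sqrt{3}$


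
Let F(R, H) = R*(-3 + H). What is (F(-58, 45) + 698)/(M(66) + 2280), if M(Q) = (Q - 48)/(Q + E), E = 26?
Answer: -79948/104889 ≈ -0.76222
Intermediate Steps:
M(Q) = (-48 + Q)/(26 + Q) (M(Q) = (Q - 48)/(Q + 26) = (-48 + Q)/(26 + Q))
(F(-58, 45) + 698)/(M(66) + 2280) = (-58*(-3 + 45) + 698)/((-48 + 66)/(26 + 66) + 2280) = (-58*42 + 698)/(18/92 + 2280) = (-2436 + 698)/((1/92)*18 + 2280) = -1738/(9/46 + 2280) = -1738/104889/46 = -1738*46/104889 = -79948/104889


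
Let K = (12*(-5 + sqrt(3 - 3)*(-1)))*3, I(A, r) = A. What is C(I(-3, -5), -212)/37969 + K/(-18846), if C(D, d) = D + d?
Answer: 3595/924501 ≈ 0.0038886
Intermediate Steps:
K = -180 (K = (12*(-5 + sqrt(0)*(-1)))*3 = (12*(-5 + 0*(-1)))*3 = (12*(-5 + 0))*3 = (12*(-5))*3 = -60*3 = -180)
C(I(-3, -5), -212)/37969 + K/(-18846) = (-3 - 212)/37969 - 180/(-18846) = -215*1/37969 - 180*(-1/18846) = -5/883 + 10/1047 = 3595/924501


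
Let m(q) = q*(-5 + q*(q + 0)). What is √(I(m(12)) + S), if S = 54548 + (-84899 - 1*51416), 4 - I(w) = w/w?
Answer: 2*I*√20441 ≈ 285.94*I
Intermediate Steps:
m(q) = q*(-5 + q²) (m(q) = q*(-5 + q*q) = q*(-5 + q²))
I(w) = 3 (I(w) = 4 - w/w = 4 - 1*1 = 4 - 1 = 3)
S = -81767 (S = 54548 + (-84899 - 51416) = 54548 - 136315 = -81767)
√(I(m(12)) + S) = √(3 - 81767) = √(-81764) = 2*I*√20441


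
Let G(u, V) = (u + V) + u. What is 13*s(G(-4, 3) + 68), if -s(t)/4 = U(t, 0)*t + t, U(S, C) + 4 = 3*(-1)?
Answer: 19656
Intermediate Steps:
G(u, V) = V + 2*u (G(u, V) = (V + u) + u = V + 2*u)
U(S, C) = -7 (U(S, C) = -4 + 3*(-1) = -4 - 3 = -7)
s(t) = 24*t (s(t) = -4*(-7*t + t) = -(-24)*t = 24*t)
13*s(G(-4, 3) + 68) = 13*(24*((3 + 2*(-4)) + 68)) = 13*(24*((3 - 8) + 68)) = 13*(24*(-5 + 68)) = 13*(24*63) = 13*1512 = 19656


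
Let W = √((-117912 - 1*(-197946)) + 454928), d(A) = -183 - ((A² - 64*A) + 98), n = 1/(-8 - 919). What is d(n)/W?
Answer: -120765389*√534962/229854180249 ≈ -0.38428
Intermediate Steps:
n = -1/927 (n = 1/(-927) = -1/927 ≈ -0.0010787)
d(A) = -281 - A² + 64*A (d(A) = -183 - (98 + A² - 64*A) = -183 + (-98 - A² + 64*A) = -281 - A² + 64*A)
W = √534962 (W = √((-117912 + 197946) + 454928) = √(80034 + 454928) = √534962 ≈ 731.41)
d(n)/W = (-281 - (-1/927)² + 64*(-1/927))/(√534962) = (-281 - 1*1/859329 - 64/927)*(√534962/534962) = (-281 - 1/859329 - 64/927)*(√534962/534962) = -120765389*√534962/229854180249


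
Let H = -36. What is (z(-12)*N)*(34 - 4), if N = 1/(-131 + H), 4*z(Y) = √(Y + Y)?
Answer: -15*I*√6/167 ≈ -0.22001*I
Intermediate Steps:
z(Y) = √2*√Y/4 (z(Y) = √(Y + Y)/4 = √(2*Y)/4 = (√2*√Y)/4 = √2*√Y/4)
N = -1/167 (N = 1/(-131 - 36) = 1/(-167) = -1/167 ≈ -0.0059880)
(z(-12)*N)*(34 - 4) = ((√2*√(-12)/4)*(-1/167))*(34 - 4) = ((√2*(2*I*√3)/4)*(-1/167))*30 = ((I*√6/2)*(-1/167))*30 = -I*√6/334*30 = -15*I*√6/167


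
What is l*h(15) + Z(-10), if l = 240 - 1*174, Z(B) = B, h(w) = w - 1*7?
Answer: 518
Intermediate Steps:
h(w) = -7 + w (h(w) = w - 7 = -7 + w)
l = 66 (l = 240 - 174 = 66)
l*h(15) + Z(-10) = 66*(-7 + 15) - 10 = 66*8 - 10 = 528 - 10 = 518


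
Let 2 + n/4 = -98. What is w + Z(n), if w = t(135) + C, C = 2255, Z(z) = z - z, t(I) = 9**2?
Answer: 2336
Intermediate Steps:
n = -400 (n = -8 + 4*(-98) = -8 - 392 = -400)
t(I) = 81
Z(z) = 0
w = 2336 (w = 81 + 2255 = 2336)
w + Z(n) = 2336 + 0 = 2336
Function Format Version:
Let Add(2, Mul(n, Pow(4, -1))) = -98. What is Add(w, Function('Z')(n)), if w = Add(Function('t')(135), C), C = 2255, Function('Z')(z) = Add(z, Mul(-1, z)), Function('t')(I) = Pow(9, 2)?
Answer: 2336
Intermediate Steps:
n = -400 (n = Add(-8, Mul(4, -98)) = Add(-8, -392) = -400)
Function('t')(I) = 81
Function('Z')(z) = 0
w = 2336 (w = Add(81, 2255) = 2336)
Add(w, Function('Z')(n)) = Add(2336, 0) = 2336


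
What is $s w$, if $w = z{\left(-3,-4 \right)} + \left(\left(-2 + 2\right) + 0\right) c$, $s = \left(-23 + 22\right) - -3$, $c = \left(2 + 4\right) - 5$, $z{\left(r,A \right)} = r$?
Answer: $-6$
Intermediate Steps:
$c = 1$ ($c = 6 - 5 = 1$)
$s = 2$ ($s = -1 + 3 = 2$)
$w = -3$ ($w = -3 + \left(\left(-2 + 2\right) + 0\right) 1 = -3 + \left(0 + 0\right) 1 = -3 + 0 \cdot 1 = -3 + 0 = -3$)
$s w = 2 \left(-3\right) = -6$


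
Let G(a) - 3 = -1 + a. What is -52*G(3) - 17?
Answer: -277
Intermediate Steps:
G(a) = 2 + a (G(a) = 3 + (-1 + a) = 2 + a)
-52*G(3) - 17 = -52*(2 + 3) - 17 = -52*5 - 17 = -260 - 17 = -277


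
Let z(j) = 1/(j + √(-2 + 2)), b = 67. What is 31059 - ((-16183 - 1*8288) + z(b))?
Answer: 3720509/67 ≈ 55530.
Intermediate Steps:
z(j) = 1/j (z(j) = 1/(j + √0) = 1/(j + 0) = 1/j)
31059 - ((-16183 - 1*8288) + z(b)) = 31059 - ((-16183 - 1*8288) + 1/67) = 31059 - ((-16183 - 8288) + 1/67) = 31059 - (-24471 + 1/67) = 31059 - 1*(-1639556/67) = 31059 + 1639556/67 = 3720509/67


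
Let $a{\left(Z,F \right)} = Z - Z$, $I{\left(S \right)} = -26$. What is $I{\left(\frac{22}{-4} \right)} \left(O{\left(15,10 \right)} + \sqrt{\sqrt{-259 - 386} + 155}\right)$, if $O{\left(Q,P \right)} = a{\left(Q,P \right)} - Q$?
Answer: $390 - 26 \sqrt{155 + i \sqrt{645}} \approx 65.225 - 26.431 i$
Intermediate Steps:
$a{\left(Z,F \right)} = 0$
$O{\left(Q,P \right)} = - Q$ ($O{\left(Q,P \right)} = 0 - Q = - Q$)
$I{\left(\frac{22}{-4} \right)} \left(O{\left(15,10 \right)} + \sqrt{\sqrt{-259 - 386} + 155}\right) = - 26 \left(\left(-1\right) 15 + \sqrt{\sqrt{-259 - 386} + 155}\right) = - 26 \left(-15 + \sqrt{\sqrt{-645} + 155}\right) = - 26 \left(-15 + \sqrt{i \sqrt{645} + 155}\right) = - 26 \left(-15 + \sqrt{155 + i \sqrt{645}}\right) = 390 - 26 \sqrt{155 + i \sqrt{645}}$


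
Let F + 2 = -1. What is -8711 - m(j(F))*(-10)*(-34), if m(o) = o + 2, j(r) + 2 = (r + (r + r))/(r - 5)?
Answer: -18187/2 ≈ -9093.5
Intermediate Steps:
F = -3 (F = -2 - 1 = -3)
j(r) = -2 + 3*r/(-5 + r) (j(r) = -2 + (r + (r + r))/(r - 5) = -2 + (r + 2*r)/(-5 + r) = -2 + (3*r)/(-5 + r) = -2 + 3*r/(-5 + r))
m(o) = 2 + o
-8711 - m(j(F))*(-10)*(-34) = -8711 - (2 + (10 - 3)/(-5 - 3))*(-10)*(-34) = -8711 - (2 + 7/(-8))*(-10)*(-34) = -8711 - (2 - ⅛*7)*(-10)*(-34) = -8711 - (2 - 7/8)*(-10)*(-34) = -8711 - (9/8)*(-10)*(-34) = -8711 - (-45)*(-34)/4 = -8711 - 1*765/2 = -8711 - 765/2 = -18187/2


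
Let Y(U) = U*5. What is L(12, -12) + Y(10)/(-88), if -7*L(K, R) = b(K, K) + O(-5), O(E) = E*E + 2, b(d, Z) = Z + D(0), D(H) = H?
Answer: -1891/308 ≈ -6.1396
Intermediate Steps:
b(d, Z) = Z (b(d, Z) = Z + 0 = Z)
Y(U) = 5*U
O(E) = 2 + E² (O(E) = E² + 2 = 2 + E²)
L(K, R) = -27/7 - K/7 (L(K, R) = -(K + (2 + (-5)²))/7 = -(K + (2 + 25))/7 = -(K + 27)/7 = -(27 + K)/7 = -27/7 - K/7)
L(12, -12) + Y(10)/(-88) = (-27/7 - ⅐*12) + (5*10)/(-88) = (-27/7 - 12/7) - 1/88*50 = -39/7 - 25/44 = -1891/308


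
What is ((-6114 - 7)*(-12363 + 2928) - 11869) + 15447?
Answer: 57755213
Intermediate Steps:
((-6114 - 7)*(-12363 + 2928) - 11869) + 15447 = (-6121*(-9435) - 11869) + 15447 = (57751635 - 11869) + 15447 = 57739766 + 15447 = 57755213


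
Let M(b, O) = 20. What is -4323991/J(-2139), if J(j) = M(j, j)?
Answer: -4323991/20 ≈ -2.1620e+5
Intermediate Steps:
J(j) = 20
-4323991/J(-2139) = -4323991/20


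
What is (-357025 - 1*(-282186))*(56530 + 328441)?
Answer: -28810844669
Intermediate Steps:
(-357025 - 1*(-282186))*(56530 + 328441) = (-357025 + 282186)*384971 = -74839*384971 = -28810844669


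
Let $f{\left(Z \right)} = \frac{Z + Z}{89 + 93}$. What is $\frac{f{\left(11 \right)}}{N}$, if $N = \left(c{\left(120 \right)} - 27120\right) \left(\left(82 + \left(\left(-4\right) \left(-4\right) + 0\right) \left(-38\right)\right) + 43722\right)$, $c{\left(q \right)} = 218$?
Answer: $- \frac{11}{105747350072} \approx -1.0402 \cdot 10^{-10}$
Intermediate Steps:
$f{\left(Z \right)} = \frac{Z}{91}$ ($f{\left(Z \right)} = \frac{2 Z}{182} = 2 Z \frac{1}{182} = \frac{Z}{91}$)
$N = -1162058792$ ($N = \left(218 - 27120\right) \left(\left(82 + \left(\left(-4\right) \left(-4\right) + 0\right) \left(-38\right)\right) + 43722\right) = - 26902 \left(\left(82 + \left(16 + 0\right) \left(-38\right)\right) + 43722\right) = - 26902 \left(\left(82 + 16 \left(-38\right)\right) + 43722\right) = - 26902 \left(\left(82 - 608\right) + 43722\right) = - 26902 \left(-526 + 43722\right) = \left(-26902\right) 43196 = -1162058792$)
$\frac{f{\left(11 \right)}}{N} = \frac{\frac{1}{91} \cdot 11}{-1162058792} = \frac{11}{91} \left(- \frac{1}{1162058792}\right) = - \frac{11}{105747350072}$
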